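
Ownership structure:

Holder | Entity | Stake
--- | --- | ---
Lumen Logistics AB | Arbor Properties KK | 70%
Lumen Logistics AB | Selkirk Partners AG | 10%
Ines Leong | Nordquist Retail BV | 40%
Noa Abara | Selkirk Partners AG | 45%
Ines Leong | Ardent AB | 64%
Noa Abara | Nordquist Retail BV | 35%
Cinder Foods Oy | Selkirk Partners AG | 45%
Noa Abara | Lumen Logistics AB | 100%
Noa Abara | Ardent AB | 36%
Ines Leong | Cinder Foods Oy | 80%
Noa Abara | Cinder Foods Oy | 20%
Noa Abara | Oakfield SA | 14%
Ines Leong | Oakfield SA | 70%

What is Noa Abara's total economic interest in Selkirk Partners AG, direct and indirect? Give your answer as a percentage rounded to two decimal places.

Noa reaches Selkirk along 3 paths.
Via Cinder: 20% × 45% = 9%.
Direct stake: 45% = 45%.
Via Lumen: 100% × 10% = 10%.
Total: 9% + 45% + 10% = 64%.
Rounded: 64.00%.

64.00%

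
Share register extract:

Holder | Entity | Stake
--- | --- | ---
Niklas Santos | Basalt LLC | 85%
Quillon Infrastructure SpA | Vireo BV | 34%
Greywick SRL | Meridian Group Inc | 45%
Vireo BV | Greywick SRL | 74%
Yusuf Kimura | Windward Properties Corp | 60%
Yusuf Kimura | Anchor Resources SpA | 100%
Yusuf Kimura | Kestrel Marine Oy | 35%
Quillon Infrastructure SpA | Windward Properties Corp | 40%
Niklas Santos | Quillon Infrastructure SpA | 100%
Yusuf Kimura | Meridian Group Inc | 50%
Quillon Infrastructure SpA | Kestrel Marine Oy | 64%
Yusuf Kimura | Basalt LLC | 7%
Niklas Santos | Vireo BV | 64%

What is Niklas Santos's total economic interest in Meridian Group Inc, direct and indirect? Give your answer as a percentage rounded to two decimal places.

Niklas reaches Meridian along 2 paths.
Via Quillon → Vireo → Greywick: 100% × 34% × 74% × 45% = 11.322%.
Via Vireo → Greywick: 64% × 74% × 45% = 21.312%.
Total: 11.322% + 21.312% = 32.634%.
Rounded: 32.63%.

32.63%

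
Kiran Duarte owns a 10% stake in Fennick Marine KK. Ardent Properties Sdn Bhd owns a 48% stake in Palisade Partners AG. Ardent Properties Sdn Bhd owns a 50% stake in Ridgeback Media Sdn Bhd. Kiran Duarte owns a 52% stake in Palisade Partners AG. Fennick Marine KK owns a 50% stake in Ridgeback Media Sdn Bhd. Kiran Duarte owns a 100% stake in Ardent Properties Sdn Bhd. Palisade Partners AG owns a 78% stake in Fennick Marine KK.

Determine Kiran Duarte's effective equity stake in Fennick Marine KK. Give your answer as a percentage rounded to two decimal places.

Kiran reaches Fennick along 3 paths.
Direct stake: 10% = 10%.
Via Palisade: 52% × 78% = 40.56%.
Via Ardent → Palisade: 100% × 48% × 78% = 37.44%.
Total: 10% + 40.56% + 37.44% = 88%.
Rounded: 88.00%.

88.00%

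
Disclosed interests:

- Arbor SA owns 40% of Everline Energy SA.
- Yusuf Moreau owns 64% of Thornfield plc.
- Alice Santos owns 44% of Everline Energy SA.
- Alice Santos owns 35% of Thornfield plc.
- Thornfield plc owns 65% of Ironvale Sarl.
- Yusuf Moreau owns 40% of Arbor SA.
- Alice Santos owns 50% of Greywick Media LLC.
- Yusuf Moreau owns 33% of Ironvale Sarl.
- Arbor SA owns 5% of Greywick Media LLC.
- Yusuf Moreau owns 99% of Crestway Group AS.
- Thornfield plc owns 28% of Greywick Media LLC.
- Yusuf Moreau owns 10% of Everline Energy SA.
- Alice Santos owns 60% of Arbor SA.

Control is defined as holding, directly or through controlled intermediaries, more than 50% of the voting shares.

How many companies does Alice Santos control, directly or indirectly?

Alice holds 60% of Arbor, so Alice controls Arbor.
Alice and Arbor together hold 44% + 40% = 84% of Everline, so Alice controls Everline.
Alice and Arbor together hold 50% + 5% = 55% of Greywick, so Alice controls Greywick.
No other company's threshold is met.
Alice controls 3 companies.

3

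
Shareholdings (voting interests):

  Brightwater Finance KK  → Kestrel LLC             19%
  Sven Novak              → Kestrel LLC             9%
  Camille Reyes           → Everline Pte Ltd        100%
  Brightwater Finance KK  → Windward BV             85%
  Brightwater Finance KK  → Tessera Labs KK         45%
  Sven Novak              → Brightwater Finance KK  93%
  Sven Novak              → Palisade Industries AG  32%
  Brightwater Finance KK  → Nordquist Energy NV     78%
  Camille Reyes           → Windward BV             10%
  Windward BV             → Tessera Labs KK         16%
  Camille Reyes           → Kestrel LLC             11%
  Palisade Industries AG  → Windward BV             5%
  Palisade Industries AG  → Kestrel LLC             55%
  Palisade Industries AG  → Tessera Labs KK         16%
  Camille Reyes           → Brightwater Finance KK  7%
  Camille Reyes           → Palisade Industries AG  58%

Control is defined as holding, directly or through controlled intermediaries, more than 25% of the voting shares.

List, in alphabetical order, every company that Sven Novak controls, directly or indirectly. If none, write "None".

Sven holds 32% of Palisade, so Sven controls Palisade.
Sven holds 93% of Brightwater, so Sven controls Brightwater.
Brightwater holds 78% of Nordquist, so Sven controls Nordquist.
Sven and Palisade and Brightwater together hold 9% + 55% + 19% = 83% of Kestrel, so Sven controls Kestrel.
Brightwater and Palisade together hold 85% + 5% = 90% of Windward, so Sven controls Windward.
Palisade and Windward and Brightwater together hold 16% + 16% + 45% = 77% of Tessera, so Sven controls Tessera.
No other company's threshold is met.

Brightwater Finance KK, Kestrel LLC, Nordquist Energy NV, Palisade Industries AG, Tessera Labs KK, Windward BV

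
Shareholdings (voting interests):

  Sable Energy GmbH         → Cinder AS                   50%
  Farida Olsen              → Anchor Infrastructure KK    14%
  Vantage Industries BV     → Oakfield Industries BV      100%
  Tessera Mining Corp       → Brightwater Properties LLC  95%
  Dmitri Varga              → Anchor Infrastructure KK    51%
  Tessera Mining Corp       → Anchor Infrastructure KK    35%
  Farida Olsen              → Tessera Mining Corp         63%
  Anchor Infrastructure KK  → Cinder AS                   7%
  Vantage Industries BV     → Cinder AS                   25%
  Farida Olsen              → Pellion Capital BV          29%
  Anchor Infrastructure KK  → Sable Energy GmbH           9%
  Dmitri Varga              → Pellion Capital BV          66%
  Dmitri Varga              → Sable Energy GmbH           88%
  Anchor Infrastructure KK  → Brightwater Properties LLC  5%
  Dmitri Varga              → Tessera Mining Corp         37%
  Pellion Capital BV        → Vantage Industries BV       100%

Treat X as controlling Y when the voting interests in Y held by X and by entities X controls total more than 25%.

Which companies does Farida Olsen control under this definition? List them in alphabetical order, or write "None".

Farida holds 63% of Tessera, so Farida controls Tessera.
Farida holds 29% of Pellion, so Farida controls Pellion.
Farida and Tessera together hold 14% + 35% = 49% of Anchor, so Farida controls Anchor.
Pellion holds 100% of Vantage, so Farida controls Vantage.
Vantage holds 100% of Oakfield, so Farida controls Oakfield.
Anchor and Tessera together hold 5% + 95% = 100% of Brightwater, so Farida controls Brightwater.
Vantage and Anchor together hold 25% + 7% = 32% of Cinder, so Farida controls Cinder.
No other company's threshold is met.

Anchor Infrastructure KK, Brightwater Properties LLC, Cinder AS, Oakfield Industries BV, Pellion Capital BV, Tessera Mining Corp, Vantage Industries BV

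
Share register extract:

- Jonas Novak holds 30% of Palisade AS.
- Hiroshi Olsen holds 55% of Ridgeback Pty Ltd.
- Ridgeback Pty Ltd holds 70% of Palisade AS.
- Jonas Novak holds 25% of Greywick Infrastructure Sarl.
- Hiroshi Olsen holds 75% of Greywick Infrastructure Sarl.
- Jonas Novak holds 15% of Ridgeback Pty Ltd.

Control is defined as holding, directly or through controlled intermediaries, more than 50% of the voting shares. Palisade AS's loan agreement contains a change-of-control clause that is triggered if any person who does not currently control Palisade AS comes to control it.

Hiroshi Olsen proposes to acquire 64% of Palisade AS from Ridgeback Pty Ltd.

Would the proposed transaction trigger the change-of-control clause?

The purchase adds only to Hiroshi's holdings (Ridgeback's stake shrinks), so Hiroshi is the only person who could newly come to control Palisade.
Hiroshi holds 55% of Ridgeback, so Hiroshi controls Ridgeback.
Ridgeback holds 70% of Palisade, so Hiroshi controls Palisade.
So Hiroshi already controls Palisade before the transaction.
After the purchase, Hiroshi holds 64% of Palisade directly, and Ridgeback's stake falls to 6%.
Hiroshi controlled Palisade already, so this is not a new person acquiring control; every other person's position is unchanged or reduced.
No new person acquires control, so the clause is not triggered.

No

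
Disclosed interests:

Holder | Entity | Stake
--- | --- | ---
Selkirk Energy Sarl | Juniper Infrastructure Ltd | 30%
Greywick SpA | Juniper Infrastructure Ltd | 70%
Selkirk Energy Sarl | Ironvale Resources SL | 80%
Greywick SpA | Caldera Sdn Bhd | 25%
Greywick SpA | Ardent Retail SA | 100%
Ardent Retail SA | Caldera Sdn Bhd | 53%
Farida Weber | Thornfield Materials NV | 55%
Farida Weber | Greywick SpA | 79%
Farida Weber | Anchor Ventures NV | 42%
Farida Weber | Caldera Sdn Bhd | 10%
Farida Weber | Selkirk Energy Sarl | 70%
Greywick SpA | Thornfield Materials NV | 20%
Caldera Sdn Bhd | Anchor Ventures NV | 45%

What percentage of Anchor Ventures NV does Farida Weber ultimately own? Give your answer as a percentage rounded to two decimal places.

Farida reaches Anchor along 4 paths.
Direct stake: 42% = 42%.
Via Greywick → Ardent → Caldera: 79% × 100% × 53% × 45% = 18.8415%.
Via Greywick → Caldera: 79% × 25% × 45% = 8.8875%.
Via Caldera: 10% × 45% = 4.5%.
Total: 42% + 18.8415% + 8.8875% + 4.5% = 74.229%.
Rounded: 74.23%.

74.23%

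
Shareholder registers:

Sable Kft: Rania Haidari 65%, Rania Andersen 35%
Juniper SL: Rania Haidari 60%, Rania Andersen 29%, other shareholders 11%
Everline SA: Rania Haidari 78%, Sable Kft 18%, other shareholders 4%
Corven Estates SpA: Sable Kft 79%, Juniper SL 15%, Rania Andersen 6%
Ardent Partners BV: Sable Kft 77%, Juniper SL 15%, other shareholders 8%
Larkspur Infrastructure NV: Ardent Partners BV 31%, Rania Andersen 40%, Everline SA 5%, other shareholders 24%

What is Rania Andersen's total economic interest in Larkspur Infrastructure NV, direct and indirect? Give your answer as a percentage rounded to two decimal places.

Rania Andersen reaches Larkspur along 4 paths.
Via Sable → Ardent: 35% × 77% × 31% = 8.3545%.
Via Juniper → Ardent: 29% × 15% × 31% = 1.3485%.
Direct stake: 40% = 40%.
Via Sable → Everline: 35% × 18% × 5% = 0.315%.
Total: 8.3545% + 1.3485% + 40% + 0.315% = 50.018%.
Rounded: 50.02%.

50.02%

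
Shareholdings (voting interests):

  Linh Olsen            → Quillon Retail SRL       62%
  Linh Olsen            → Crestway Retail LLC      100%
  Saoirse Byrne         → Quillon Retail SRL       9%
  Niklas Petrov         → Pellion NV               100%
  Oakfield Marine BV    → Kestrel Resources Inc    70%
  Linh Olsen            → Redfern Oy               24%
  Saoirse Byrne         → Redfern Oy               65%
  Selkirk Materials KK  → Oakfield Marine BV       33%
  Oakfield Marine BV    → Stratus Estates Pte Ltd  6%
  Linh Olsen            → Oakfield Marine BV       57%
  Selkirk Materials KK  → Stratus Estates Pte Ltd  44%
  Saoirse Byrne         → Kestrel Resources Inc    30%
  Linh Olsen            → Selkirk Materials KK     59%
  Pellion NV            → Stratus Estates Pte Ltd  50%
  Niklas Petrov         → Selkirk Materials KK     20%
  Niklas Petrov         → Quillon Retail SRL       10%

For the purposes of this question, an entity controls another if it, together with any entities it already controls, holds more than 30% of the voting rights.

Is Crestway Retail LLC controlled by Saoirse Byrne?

No

Saoirse holds 65% of Redfern, so Saoirse controls Redfern.
Neither Saoirse nor any entity Saoirse controls holds any voting interest in Crestway.
So Saoirse does not control Crestway.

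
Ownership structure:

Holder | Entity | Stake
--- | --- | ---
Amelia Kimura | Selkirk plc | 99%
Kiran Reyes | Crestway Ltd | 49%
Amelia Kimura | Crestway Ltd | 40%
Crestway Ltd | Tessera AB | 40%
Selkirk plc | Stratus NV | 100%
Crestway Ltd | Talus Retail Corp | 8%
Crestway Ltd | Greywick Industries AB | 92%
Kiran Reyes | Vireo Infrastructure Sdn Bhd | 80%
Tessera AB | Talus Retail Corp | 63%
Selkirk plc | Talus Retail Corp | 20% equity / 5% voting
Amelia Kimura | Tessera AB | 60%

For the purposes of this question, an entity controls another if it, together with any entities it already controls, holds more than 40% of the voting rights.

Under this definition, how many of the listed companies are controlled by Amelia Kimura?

Amelia holds 60% of Tessera, so Amelia controls Tessera.
Amelia holds 99% of Selkirk, so Amelia controls Selkirk.
Tessera and Selkirk together hold 63% + 5% = 68% of Talus, so Amelia controls Talus.
Selkirk holds 100% of Stratus, so Amelia controls Stratus.
No other company's threshold is met.
Amelia controls 4 companies.

4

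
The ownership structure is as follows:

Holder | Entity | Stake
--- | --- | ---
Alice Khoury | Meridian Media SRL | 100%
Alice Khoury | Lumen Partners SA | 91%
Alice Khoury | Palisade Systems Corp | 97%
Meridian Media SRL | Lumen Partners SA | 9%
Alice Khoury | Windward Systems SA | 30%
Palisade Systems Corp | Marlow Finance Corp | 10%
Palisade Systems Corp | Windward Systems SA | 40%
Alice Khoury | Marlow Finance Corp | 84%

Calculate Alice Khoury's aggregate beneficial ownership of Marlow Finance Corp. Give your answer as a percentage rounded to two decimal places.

Alice reaches Marlow along 2 paths.
Direct stake: 84% = 84%.
Via Palisade: 97% × 10% = 9.7%.
Total: 84% + 9.7% = 93.7%.
Rounded: 93.70%.

93.70%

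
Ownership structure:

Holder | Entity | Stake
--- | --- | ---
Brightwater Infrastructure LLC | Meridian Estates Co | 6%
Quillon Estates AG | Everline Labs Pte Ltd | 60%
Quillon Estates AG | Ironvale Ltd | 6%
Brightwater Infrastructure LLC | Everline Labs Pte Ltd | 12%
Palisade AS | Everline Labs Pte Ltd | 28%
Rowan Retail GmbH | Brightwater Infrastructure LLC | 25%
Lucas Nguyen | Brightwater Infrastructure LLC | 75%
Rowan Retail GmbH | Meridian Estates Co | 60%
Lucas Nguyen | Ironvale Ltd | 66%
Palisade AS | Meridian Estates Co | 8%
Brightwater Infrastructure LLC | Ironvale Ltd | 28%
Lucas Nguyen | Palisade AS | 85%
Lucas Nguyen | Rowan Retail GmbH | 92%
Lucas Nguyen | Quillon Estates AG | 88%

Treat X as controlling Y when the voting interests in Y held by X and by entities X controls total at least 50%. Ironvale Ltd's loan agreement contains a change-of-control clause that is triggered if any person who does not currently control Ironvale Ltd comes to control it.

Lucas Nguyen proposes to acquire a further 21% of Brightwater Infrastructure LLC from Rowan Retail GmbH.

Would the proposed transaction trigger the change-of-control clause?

No

The purchase adds only to Lucas's holdings (Rowan's stake shrinks), so Lucas is the only person who could newly come to control Ironvale.
Lucas holds 88% of Quillon, so Lucas controls Quillon.
Lucas holds 92% of Rowan, so Lucas controls Rowan.
Lucas and Rowan together hold 75% + 25% = 100% of Brightwater, so Lucas controls Brightwater.
Brightwater and Quillon and Lucas together hold 28% + 6% + 66% = 100% of Ironvale, so Lucas controls Ironvale.
So Lucas already controls Ironvale before the transaction.
After the purchase, Lucas's direct stake in Brightwater rises to 75% + 21% = 96%, and Rowan's stake falls to 4%.
Lucas controlled Ironvale already, so this is not a new person acquiring control; every other person's position is unchanged or reduced.
No new person acquires control, so the clause is not triggered.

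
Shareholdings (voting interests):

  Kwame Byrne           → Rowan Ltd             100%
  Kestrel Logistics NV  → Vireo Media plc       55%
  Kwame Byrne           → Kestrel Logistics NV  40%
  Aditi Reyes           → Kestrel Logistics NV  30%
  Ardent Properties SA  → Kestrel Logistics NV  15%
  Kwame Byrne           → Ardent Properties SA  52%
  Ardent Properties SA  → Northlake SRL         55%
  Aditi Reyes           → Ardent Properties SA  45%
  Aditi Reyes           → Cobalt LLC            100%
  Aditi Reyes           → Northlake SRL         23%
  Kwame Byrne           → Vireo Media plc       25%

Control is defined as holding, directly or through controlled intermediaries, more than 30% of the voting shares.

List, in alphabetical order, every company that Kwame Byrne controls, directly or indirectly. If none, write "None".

Ardent Properties SA, Kestrel Logistics NV, Northlake SRL, Rowan Ltd, Vireo Media plc

Kwame holds 52% of Ardent, so Kwame controls Ardent.
Ardent and Kwame together hold 15% + 40% = 55% of Kestrel, so Kwame controls Kestrel.
Ardent holds 55% of Northlake, so Kwame controls Northlake.
Kwame and Kestrel together hold 25% + 55% = 80% of Vireo, so Kwame controls Vireo.
Kwame holds 100% of Rowan, so Kwame controls Rowan.
No other company's threshold is met.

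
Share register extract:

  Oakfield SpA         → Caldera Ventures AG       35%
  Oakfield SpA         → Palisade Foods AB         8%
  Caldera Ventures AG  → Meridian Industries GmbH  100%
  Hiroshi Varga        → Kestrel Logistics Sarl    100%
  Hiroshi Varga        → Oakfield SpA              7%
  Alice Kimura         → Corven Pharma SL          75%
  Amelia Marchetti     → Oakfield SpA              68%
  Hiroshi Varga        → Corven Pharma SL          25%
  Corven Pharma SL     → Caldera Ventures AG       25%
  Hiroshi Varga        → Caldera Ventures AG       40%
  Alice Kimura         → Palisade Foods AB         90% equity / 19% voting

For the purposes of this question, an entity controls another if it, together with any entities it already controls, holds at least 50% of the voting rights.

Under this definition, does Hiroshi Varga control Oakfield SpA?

No

Hiroshi holds 100% of Kestrel, so Hiroshi controls Kestrel.
In Oakfield, Hiroshi's side holds only 7%, not ≥ 50%.
So Hiroshi does not control Oakfield.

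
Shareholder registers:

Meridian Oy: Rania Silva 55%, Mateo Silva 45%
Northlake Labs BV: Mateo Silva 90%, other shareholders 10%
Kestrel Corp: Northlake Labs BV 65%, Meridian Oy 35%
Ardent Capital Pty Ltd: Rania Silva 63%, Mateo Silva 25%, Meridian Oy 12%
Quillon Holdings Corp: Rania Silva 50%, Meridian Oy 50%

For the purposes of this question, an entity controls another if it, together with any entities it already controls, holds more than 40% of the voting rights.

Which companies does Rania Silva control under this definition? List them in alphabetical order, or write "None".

Ardent Capital Pty Ltd, Meridian Oy, Quillon Holdings Corp

Rania holds 55% of Meridian, so Rania controls Meridian.
Rania and Meridian together hold 63% + 12% = 75% of Ardent, so Rania controls Ardent.
Rania and Meridian together hold 50% + 50% = 100% of Quillon, so Rania controls Quillon.
No other company's threshold is met.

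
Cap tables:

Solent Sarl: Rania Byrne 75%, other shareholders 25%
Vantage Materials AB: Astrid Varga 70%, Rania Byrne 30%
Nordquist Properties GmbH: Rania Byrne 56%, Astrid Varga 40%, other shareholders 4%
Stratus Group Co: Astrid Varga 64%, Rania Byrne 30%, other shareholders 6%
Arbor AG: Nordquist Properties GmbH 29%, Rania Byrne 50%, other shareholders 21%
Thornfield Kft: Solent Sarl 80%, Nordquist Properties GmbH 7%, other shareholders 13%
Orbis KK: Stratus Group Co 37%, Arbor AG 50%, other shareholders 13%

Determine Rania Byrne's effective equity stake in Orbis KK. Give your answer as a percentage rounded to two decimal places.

Rania reaches Orbis along 3 paths.
Via Stratus: 30% × 37% = 11.1%.
Via Nordquist → Arbor: 56% × 29% × 50% = 8.12%.
Via Arbor: 50% × 50% = 25%.
Total: 11.1% + 8.12% + 25% = 44.22%.

44.22%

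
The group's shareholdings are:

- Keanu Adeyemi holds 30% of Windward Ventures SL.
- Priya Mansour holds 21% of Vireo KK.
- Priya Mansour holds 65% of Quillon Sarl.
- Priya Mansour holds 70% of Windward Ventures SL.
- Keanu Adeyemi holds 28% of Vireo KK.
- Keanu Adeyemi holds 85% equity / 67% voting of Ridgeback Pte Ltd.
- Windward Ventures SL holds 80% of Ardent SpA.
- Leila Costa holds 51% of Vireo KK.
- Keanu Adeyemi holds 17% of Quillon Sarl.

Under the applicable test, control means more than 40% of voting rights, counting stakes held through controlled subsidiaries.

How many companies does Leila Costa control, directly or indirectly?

1

Leila holds 51% of Vireo, so Leila controls Vireo.
No other company's threshold is met.
Leila controls 1 company.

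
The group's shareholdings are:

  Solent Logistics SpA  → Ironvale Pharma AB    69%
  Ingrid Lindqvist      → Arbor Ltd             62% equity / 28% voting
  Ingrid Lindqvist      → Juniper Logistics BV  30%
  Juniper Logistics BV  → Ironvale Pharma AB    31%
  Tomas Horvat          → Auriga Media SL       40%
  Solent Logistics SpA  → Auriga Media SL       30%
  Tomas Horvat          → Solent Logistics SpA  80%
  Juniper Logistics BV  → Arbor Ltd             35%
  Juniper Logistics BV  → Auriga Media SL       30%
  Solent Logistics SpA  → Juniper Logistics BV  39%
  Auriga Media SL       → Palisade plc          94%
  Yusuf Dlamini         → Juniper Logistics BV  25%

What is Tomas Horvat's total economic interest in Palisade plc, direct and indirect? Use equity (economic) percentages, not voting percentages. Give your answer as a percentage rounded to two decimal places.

68.96%

Tomas reaches Palisade along 3 paths.
Via Auriga: 40% × 94% = 37.6%.
Via Solent → Auriga: 80% × 30% × 94% = 22.56%.
Via Solent → Juniper → Auriga: 80% × 39% × 30% × 94% = 8.7984%.
Total: 37.6% + 22.56% + 8.7984% = 68.9584%.
Rounded: 68.96%.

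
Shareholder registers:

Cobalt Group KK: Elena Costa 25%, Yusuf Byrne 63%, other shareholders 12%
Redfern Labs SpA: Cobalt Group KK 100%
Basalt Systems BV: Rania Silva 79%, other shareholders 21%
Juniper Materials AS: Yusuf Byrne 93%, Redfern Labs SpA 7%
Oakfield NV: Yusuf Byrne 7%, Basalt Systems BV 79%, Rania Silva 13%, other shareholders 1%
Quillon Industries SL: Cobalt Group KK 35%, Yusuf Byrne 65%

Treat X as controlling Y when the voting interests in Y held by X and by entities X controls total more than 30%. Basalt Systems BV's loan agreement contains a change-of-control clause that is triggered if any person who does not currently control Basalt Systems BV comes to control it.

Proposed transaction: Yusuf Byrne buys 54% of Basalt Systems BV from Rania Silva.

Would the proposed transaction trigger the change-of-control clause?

Yes

The purchase adds only to Yusuf's holdings (Rania's stake shrinks), so Yusuf is the only person who could newly come to control Basalt.
Yusuf holds 63% of Cobalt, so Yusuf controls Cobalt.
Cobalt holds 100% of Redfern, so Yusuf controls Redfern.
Yusuf and Redfern together hold 93% + 7% = 100% of Juniper, so Yusuf controls Juniper.
Cobalt and Yusuf together hold 35% + 65% = 100% of Quillon, so Yusuf controls Quillon.
Neither Yusuf nor any entity Yusuf controls holds any voting interest in Basalt.
So before the transaction, Yusuf does not control Basalt.
After the purchase, Yusuf holds 54% of Basalt directly, and Rania's stake falls to 25%.
Yusuf holds 54% of Basalt, so Yusuf controls Basalt.
Yusuf did not control Basalt before and does after, so the clause is triggered.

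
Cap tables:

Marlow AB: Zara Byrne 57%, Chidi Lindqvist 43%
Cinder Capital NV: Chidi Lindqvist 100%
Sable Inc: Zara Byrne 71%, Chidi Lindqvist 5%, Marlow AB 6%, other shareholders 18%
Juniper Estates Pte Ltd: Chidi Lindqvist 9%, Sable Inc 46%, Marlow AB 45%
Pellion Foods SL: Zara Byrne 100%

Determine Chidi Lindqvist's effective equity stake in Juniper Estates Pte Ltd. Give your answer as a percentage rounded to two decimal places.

31.84%

Chidi reaches Juniper along 4 paths.
Direct stake: 9% = 9%.
Via Sable: 5% × 46% = 2.3%.
Via Marlow → Sable: 43% × 6% × 46% = 1.1868%.
Via Marlow: 43% × 45% = 19.35%.
Total: 9% + 2.3% + 1.1868% + 19.35% = 31.8368%.
Rounded: 31.84%.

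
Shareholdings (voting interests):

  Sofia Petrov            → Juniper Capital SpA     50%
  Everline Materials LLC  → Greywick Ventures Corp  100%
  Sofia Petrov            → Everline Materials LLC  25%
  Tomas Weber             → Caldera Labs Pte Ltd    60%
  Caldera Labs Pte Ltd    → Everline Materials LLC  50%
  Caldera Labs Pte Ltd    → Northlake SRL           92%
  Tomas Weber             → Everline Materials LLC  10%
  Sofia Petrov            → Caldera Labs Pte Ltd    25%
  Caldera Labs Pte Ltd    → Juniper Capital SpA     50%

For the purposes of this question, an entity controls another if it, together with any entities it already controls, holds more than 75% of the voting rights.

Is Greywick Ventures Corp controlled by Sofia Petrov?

No

Sofia's largest direct stake is 50% in Juniper, which does not meet the threshold, so Sofia controls no company.
Neither Sofia nor any entity Sofia controls holds any voting interest in Greywick.
So Sofia does not control Greywick.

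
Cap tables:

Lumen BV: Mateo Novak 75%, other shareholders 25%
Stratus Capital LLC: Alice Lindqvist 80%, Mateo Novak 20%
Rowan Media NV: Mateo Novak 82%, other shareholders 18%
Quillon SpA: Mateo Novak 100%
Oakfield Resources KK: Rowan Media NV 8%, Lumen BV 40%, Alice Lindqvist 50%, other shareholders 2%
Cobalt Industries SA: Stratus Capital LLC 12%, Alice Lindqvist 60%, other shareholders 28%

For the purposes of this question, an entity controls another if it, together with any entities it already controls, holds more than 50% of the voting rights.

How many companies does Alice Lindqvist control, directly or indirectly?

2

Alice holds 80% of Stratus, so Alice controls Stratus.
Stratus and Alice together hold 12% + 60% = 72% of Cobalt, so Alice controls Cobalt.
No other company's threshold is met.
Alice controls 2 companies.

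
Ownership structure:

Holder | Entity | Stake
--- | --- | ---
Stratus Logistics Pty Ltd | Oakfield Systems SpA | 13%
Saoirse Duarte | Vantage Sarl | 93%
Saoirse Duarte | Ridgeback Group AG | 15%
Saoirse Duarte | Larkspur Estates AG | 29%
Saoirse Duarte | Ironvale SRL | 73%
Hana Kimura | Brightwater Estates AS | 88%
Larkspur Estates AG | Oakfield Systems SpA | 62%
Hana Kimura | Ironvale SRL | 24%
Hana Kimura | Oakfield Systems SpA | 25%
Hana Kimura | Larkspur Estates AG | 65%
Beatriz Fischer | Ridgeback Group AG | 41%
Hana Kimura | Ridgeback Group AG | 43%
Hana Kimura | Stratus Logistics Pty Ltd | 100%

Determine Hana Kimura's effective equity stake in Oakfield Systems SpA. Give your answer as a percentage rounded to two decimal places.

Hana reaches Oakfield along 3 paths.
Via Stratus: 100% × 13% = 13%.
Direct stake: 25% = 25%.
Via Larkspur: 65% × 62% = 40.3%.
Total: 13% + 25% + 40.3% = 78.3%.
Rounded: 78.30%.

78.30%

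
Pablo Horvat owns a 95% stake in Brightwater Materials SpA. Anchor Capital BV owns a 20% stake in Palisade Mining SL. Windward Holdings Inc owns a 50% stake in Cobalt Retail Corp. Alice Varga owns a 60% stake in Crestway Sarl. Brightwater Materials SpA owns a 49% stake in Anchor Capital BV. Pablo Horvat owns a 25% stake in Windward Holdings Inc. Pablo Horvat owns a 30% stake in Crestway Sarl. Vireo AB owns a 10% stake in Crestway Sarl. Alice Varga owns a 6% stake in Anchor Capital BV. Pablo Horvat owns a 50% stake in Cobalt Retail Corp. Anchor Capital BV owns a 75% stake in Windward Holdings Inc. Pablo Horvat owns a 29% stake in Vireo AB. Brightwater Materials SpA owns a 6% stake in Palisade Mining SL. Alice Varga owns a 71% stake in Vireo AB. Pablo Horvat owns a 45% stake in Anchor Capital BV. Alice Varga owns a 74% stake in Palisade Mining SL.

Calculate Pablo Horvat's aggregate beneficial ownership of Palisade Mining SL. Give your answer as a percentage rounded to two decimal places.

24.01%

Pablo reaches Palisade along 3 paths.
Via Brightwater → Anchor: 95% × 49% × 20% = 9.31%.
Via Anchor: 45% × 20% = 9%.
Via Brightwater: 95% × 6% = 5.7%.
Total: 9.31% + 9% + 5.7% = 24.01%.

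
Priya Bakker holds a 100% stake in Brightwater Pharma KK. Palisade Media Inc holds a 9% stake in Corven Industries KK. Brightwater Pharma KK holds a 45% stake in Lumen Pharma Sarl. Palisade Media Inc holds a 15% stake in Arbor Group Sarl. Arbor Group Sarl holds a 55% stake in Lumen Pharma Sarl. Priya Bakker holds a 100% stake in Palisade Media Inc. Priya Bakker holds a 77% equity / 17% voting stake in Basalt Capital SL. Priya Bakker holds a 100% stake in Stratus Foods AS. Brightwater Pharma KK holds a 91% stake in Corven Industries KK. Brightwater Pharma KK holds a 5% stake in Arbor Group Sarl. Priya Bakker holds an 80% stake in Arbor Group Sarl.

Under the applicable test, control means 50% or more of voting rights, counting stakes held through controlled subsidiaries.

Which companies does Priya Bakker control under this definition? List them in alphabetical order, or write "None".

Priya holds 100% of Palisade, so Priya controls Palisade.
Priya holds 100% of Brightwater, so Priya controls Brightwater.
Palisade and Brightwater and Priya together hold 15% + 5% + 80% = 100% of Arbor, so Priya controls Arbor.
Brightwater and Palisade together hold 91% + 9% = 100% of Corven, so Priya controls Corven.
Priya holds 100% of Stratus, so Priya controls Stratus.
Brightwater and Arbor together hold 45% + 55% = 100% of Lumen, so Priya controls Lumen.
No other company's threshold is met.

Arbor Group Sarl, Brightwater Pharma KK, Corven Industries KK, Lumen Pharma Sarl, Palisade Media Inc, Stratus Foods AS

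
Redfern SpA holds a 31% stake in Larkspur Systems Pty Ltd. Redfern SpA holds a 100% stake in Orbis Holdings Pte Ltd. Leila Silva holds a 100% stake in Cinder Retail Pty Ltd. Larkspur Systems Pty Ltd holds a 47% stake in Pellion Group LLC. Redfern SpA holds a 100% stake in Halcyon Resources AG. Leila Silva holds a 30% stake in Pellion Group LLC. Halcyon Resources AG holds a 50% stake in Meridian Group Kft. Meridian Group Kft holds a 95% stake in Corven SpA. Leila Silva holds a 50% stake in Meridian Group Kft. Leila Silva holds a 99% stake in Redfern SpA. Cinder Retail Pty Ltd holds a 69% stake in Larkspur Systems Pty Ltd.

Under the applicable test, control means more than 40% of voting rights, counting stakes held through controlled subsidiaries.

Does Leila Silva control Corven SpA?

Yes

Leila holds 99% of Redfern, so Leila controls Redfern.
Redfern holds 100% of Halcyon, so Leila controls Halcyon.
Leila and Halcyon together hold 50% + 50% = 100% of Meridian, so Leila controls Meridian.
Meridian holds 95% of Corven, so Leila controls Corven.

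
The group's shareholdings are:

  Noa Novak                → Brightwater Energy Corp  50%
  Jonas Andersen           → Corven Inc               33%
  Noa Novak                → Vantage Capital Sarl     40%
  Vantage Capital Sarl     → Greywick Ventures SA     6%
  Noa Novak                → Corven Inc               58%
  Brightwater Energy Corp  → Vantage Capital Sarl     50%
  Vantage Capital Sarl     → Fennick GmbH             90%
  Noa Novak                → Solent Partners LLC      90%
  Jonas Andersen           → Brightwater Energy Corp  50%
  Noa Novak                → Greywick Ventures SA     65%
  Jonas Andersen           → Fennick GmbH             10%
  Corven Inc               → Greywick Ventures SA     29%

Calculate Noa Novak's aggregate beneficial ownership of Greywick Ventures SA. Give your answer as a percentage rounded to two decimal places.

Noa reaches Greywick along 4 paths.
Direct stake: 65% = 65%.
Via Corven: 58% × 29% = 16.82%.
Via Brightwater → Vantage: 50% × 50% × 6% = 1.5%.
Via Vantage: 40% × 6% = 2.4%.
Total: 65% + 16.82% + 1.5% + 2.4% = 85.72%.

85.72%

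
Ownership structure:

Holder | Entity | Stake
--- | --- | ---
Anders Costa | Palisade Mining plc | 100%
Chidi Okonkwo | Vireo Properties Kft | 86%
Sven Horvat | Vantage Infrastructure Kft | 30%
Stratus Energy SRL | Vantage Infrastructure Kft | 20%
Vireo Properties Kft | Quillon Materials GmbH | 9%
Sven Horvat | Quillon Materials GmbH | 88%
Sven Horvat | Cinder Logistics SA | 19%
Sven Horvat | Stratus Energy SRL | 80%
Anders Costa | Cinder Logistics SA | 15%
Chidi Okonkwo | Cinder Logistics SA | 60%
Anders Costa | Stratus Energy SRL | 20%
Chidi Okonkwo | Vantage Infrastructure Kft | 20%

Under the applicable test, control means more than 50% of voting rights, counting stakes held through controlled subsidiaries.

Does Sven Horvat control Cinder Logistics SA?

No

Sven holds 80% of Stratus, so Sven controls Stratus.
Sven holds 88% of Quillon, so Sven controls Quillon.
In Cinder, Sven's side holds only 19%, not > 50%.
So Sven does not control Cinder.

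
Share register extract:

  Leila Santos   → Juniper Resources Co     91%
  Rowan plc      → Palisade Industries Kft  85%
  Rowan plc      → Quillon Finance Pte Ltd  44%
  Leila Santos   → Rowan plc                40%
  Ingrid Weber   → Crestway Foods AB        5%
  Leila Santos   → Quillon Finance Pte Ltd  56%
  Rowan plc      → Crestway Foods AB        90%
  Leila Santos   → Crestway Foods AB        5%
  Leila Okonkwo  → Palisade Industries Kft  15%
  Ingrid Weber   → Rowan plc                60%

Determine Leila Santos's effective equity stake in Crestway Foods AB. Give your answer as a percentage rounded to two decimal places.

41.00%

Leila Santos reaches Crestway along 2 paths.
Direct stake: 5% = 5%.
Via Rowan: 40% × 90% = 36%.
Total: 5% + 36% = 41%.
Rounded: 41.00%.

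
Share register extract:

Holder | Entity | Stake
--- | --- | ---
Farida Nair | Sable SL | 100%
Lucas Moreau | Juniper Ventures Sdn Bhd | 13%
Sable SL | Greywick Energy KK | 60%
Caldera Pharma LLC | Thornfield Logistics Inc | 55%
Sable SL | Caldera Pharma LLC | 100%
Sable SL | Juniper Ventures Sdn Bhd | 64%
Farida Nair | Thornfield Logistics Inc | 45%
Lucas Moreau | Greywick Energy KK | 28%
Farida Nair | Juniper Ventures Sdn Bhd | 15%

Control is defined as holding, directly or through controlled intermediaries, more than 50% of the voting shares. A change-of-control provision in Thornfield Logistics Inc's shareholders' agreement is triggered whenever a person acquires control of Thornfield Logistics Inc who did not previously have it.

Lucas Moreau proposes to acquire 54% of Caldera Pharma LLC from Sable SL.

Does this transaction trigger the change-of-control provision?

Yes

The purchase adds only to Lucas's holdings (Sable's stake shrinks), so Lucas is the only person who could newly come to control Thornfield.
Lucas's largest direct stake is 28% in Greywick, which does not meet the threshold, so Lucas controls no company.
Neither Lucas nor any entity Lucas controls holds any voting interest in Thornfield.
So before the transaction, Lucas does not control Thornfield.
After the purchase, Lucas holds 54% of Caldera directly, and Sable's stake falls to 46%.
Lucas holds 54% of Caldera, so Lucas controls Caldera.
Caldera holds 55% of Thornfield, so Lucas controls Thornfield.
Lucas did not control Thornfield before and does after, so the clause is triggered.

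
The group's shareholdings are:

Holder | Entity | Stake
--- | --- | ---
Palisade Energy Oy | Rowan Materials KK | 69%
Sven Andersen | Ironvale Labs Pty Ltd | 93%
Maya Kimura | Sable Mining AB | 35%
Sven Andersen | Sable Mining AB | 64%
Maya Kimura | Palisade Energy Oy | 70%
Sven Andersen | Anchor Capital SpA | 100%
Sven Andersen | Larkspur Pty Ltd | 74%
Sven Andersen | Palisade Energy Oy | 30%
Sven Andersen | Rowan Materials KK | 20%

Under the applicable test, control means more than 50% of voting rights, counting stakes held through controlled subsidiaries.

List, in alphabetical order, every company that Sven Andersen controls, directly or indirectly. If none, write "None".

Anchor Capital SpA, Ironvale Labs Pty Ltd, Larkspur Pty Ltd, Sable Mining AB

Sven holds 64% of Sable, so Sven controls Sable.
Sven holds 93% of Ironvale, so Sven controls Ironvale.
Sven holds 74% of Larkspur, so Sven controls Larkspur.
Sven holds 100% of Anchor, so Sven controls Anchor.
No other company's threshold is met.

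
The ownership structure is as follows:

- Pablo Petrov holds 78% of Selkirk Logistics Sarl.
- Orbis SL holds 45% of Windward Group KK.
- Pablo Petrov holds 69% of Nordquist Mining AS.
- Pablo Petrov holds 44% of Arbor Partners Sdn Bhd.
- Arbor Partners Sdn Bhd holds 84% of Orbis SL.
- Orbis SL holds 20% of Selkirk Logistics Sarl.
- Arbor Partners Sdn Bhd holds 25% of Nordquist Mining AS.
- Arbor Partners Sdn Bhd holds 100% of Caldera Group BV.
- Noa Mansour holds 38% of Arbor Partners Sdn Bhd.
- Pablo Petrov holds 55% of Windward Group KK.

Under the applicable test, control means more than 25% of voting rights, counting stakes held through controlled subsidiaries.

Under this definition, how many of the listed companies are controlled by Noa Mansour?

Noa holds 38% of Arbor, so Noa controls Arbor.
Arbor holds 84% of Orbis, so Noa controls Orbis.
Orbis holds 45% of Windward, so Noa controls Windward.
Arbor holds 100% of Caldera, so Noa controls Caldera.
No other company's threshold is met.
Noa controls 4 companies.

4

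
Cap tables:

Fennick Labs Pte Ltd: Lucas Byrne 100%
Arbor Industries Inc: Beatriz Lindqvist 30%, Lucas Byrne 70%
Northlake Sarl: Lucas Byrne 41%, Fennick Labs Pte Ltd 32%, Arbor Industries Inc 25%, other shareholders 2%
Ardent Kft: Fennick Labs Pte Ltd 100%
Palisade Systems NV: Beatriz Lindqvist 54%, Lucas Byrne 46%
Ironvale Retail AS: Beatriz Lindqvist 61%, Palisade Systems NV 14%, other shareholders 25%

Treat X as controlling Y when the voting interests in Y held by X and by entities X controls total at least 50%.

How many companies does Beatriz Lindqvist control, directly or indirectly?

Beatriz holds 54% of Palisade, so Beatriz controls Palisade.
Beatriz and Palisade together hold 61% + 14% = 75% of Ironvale, so Beatriz controls Ironvale.
No other company's threshold is met.
Beatriz controls 2 companies.

2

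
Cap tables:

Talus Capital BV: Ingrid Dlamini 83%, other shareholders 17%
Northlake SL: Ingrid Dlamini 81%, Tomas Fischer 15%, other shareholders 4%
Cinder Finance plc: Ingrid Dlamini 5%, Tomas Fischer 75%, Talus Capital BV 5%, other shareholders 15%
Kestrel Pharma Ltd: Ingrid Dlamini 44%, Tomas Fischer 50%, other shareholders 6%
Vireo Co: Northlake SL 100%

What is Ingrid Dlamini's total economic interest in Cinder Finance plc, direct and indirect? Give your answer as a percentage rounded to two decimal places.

Ingrid reaches Cinder along 2 paths.
Direct stake: 5% = 5%.
Via Talus: 83% × 5% = 4.15%.
Total: 5% + 4.15% = 9.15%.

9.15%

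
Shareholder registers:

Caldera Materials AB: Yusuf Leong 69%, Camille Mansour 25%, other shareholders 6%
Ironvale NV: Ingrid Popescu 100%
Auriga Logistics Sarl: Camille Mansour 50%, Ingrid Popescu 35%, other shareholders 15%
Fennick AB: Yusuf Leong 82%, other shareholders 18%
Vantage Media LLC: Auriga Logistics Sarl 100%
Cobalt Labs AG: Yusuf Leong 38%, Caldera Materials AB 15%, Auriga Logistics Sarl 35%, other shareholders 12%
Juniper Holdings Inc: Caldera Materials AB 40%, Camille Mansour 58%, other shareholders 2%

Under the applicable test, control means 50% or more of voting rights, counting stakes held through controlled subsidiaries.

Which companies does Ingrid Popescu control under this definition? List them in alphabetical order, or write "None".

Ingrid holds 100% of Ironvale, so Ingrid controls Ironvale.
No other company's threshold is met.

Ironvale NV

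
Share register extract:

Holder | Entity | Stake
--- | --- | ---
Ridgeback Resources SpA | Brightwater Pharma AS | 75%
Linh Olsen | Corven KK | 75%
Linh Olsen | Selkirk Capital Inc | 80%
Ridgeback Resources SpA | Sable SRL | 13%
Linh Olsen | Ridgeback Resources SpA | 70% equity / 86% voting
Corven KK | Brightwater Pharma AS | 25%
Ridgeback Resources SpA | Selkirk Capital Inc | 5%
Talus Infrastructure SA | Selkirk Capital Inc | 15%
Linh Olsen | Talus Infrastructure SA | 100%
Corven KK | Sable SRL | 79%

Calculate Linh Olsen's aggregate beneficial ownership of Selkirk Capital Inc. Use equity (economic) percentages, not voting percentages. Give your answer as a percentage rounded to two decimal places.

98.50%

Linh reaches Selkirk along 3 paths.
Via Talus: 100% × 15% = 15%.
Via Ridgeback: 70% × 5% = 3.5%.
Direct stake: 80% = 80%.
Total: 15% + 3.5% + 80% = 98.5%.
Rounded: 98.50%.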